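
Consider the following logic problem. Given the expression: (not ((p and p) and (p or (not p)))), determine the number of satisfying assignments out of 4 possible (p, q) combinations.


Check all 4 assignments:
p=0, q=0: 1
p=0, q=1: 1
p=1, q=0: 0
p=1, q=1: 0
Count of True = 2

2


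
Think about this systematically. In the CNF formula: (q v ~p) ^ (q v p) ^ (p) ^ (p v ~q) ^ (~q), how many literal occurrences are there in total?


Counting literals in each clause:
Clause 1: 2 literal(s)
Clause 2: 2 literal(s)
Clause 3: 1 literal(s)
Clause 4: 2 literal(s)
Clause 5: 1 literal(s)
Total = 8

8


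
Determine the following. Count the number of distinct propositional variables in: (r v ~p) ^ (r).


Identify each variable that appears in the formula.
Variables found: p, r
Count = 2

2


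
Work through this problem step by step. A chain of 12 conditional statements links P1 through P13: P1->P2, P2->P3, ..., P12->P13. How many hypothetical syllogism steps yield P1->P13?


With 12 implications in a chain connecting 13 propositions:
P1->P2, P2->P3, ..., P12->P13
Steps needed = (number of implications) - 1 = 12 - 1 = 11

11


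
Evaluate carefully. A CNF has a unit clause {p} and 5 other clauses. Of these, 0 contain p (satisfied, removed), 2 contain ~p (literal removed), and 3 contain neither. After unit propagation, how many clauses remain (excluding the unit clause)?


Satisfied (removed): 0
Shortened (remain): 2
Unchanged (remain): 3
Remaining = 2 + 3 = 5

5


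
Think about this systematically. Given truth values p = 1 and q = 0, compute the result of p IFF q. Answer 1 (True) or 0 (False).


p = 1, q = 0
Operation: p IFF q
Evaluate: 1 IFF 0 = 0

0


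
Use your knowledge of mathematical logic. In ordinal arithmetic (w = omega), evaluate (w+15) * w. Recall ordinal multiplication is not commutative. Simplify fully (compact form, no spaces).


Compute (w+15) * w.
Ordinal * is associative and left-distributive over +, but NOT commutative; for finite n>1, n*w = w but w*n stays w*n.
(w+15) * w = sup{(w+15)*k : k<w} = sup{w*k+15} = w^2 (the +15 tail is absorbed in the limit).
Result = w^2

w^2


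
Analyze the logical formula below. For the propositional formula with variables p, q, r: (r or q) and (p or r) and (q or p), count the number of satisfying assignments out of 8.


Evaluate all 8 assignments for p, q, r:
p=0, q=0, r=0: 0
p=0, q=0, r=1: 0
p=0, q=1, r=0: 0
p=0, q=1, r=1: 1
p=1, q=0, r=0: 0
p=1, q=0, r=1: 1
p=1, q=1, r=0: 1
p=1, q=1, r=1: 1
Satisfying count = 4

4


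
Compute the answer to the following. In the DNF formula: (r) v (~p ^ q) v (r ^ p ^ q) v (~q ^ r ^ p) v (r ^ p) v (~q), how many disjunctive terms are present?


A DNF formula is a disjunction of terms (conjunctions).
Terms are separated by v.
Counting the disjuncts: 6 terms.

6


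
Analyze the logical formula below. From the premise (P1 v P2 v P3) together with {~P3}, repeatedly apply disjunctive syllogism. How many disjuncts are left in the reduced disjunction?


Original disjuncts (3): P1, P2, P3
Negated (eliminate): ~P3
Remaining disjuncts: P1, P2
Count = 3 - 1 = 2

2


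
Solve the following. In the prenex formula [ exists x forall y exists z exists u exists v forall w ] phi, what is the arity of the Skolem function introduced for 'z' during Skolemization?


Quantifier prefix: exists x forall y exists z exists u exists v forall w
'z' is existentially quantified at position 3.
Universal variables preceding it: y
Skolem function arity = 1

1


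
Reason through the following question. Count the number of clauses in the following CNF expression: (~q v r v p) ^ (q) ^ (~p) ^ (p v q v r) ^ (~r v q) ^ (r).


A CNF formula is a conjunction of clauses.
Clauses are separated by ^.
Counting the conjuncts: 6 clauses.

6


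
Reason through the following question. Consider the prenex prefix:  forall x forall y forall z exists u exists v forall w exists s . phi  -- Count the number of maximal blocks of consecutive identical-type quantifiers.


Quantifier-type sequence: A A A E E A E  (A=forall, E=exists)
Group into maximal same-type runs:
  Ax3 | Ex2 | Ax1 | Ex1
Number of blocks = 4

4


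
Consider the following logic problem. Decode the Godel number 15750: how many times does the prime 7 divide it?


Factorize 15750 by dividing by 7 repeatedly.
Division steps: 7 divides 15750 exactly 1 time(s).
Exponent of 7 = 1

1


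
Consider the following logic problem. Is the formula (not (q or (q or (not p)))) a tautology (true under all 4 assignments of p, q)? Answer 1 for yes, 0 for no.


Check all 4 assignments:
p=0, q=0: 0
p=0, q=1: 0
p=1, q=0: 1
p=1, q=1: 0
Satisfying count = 1/4.
Tautology iff count = 4: no.

0


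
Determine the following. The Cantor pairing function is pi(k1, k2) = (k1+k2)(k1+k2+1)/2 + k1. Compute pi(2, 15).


k1 + k2 = 17
(k1+k2)(k1+k2+1)/2 = 17 * 18 / 2 = 153
pi = 153 + 2 = 155

155


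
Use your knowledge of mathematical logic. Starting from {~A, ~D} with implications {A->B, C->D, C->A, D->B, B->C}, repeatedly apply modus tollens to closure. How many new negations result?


Initial negated facts: {~A, ~D}
Apply modus tollens to closure:
  ~D and C->D  =>  ~C
  ~C and B->C  =>  ~B
Final negated: {~A, ~B, ~C, ~D}
New negations: {~B, ~C}
Count = 2

2


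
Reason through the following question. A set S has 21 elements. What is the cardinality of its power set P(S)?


The power set of a set with n elements has 2^n elements.
|P(S)| = 2^21 = 2097152

2097152


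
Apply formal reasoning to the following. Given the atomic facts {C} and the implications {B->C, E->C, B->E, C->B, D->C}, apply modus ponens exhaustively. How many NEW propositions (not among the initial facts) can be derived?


Initial facts: {C}
Apply modus ponens to closure:
  C and C->B  =>  B
  B and B->E  =>  E
Final known: {B, C, E}
New propositions: {B, E}
Count = 2

2


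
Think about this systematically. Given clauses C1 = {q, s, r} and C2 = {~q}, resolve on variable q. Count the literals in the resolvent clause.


Remove q from C1 and ~q from C2.
C1 remainder: {s, r}
C2 remainder: {}
Union (resolvent): {r, s}
Resolvent has 2 literal(s).

2


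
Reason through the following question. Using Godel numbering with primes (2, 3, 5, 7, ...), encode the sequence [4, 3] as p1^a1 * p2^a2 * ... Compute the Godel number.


Encode each element as an exponent of the corresponding prime:
  2^4 = 16
  3^3 = 27
Product = 16 * 27 = 432

432


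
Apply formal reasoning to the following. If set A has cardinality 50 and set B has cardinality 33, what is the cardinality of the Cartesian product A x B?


The Cartesian product A x B contains all ordered pairs (a, b).
|A x B| = |A| * |B| = 50 * 33 = 1650

1650


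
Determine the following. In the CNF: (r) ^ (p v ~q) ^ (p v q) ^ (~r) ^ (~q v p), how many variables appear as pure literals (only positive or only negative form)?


Check each variable for pure literal status:
p: pure positive
q: mixed (not pure)
r: mixed (not pure)
Pure literal count = 1

1


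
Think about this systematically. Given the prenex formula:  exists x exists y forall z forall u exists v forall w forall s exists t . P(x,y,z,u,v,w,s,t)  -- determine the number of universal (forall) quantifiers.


Quantifier prefix: exists x exists y forall z forall u exists v forall w forall s exists t
Mark each quantifier type:
  E E U U E U U E
Universal count = 4, Existential count = 4
Asked for universal (forall) quantifiers: 4

4


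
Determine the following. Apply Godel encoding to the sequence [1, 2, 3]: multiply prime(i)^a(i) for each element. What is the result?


Encode each element as an exponent of the corresponding prime:
  2^1 = 2
  3^2 = 9
  5^3 = 125
Product = 2 * 9 * 125 = 2250

2250


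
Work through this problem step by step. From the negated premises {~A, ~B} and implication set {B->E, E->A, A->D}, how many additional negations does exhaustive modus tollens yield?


Initial negated facts: {~A, ~B}
Apply modus tollens to closure:
  ~A and E->A  =>  ~E
Final negated: {~A, ~B, ~E}
New negations: {~E}
Count = 1

1


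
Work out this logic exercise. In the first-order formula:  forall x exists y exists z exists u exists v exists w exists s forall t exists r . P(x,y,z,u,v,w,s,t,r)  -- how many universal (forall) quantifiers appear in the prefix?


Quantifier prefix: forall x exists y exists z exists u exists v exists w exists s forall t exists r
Mark each quantifier type:
  U E E E E E E U E
Universal count = 2, Existential count = 7
Asked for universal (forall) quantifiers: 2

2


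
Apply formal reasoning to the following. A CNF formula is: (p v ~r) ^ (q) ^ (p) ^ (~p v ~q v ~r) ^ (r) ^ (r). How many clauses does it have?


A CNF formula is a conjunction of clauses.
Clauses are separated by ^.
Counting the conjuncts: 6 clauses.

6


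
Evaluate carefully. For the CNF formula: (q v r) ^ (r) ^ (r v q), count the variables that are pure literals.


Check each variable for pure literal status:
p: absent (not pure)
q: pure positive
r: pure positive
Pure literal count = 2

2


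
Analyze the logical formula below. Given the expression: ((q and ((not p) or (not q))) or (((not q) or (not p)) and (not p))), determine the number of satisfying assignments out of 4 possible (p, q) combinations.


Check all 4 assignments:
p=0, q=0: 1
p=0, q=1: 1
p=1, q=0: 0
p=1, q=1: 0
Count of True = 2

2


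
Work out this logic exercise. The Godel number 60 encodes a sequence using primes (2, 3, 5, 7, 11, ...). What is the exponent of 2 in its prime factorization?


Factorize 60 by dividing by 2 repeatedly.
Division steps: 2 divides 60 exactly 2 time(s).
Exponent of 2 = 2

2


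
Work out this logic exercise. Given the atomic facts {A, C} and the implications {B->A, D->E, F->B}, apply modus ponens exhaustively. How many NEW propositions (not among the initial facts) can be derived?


Initial facts: {A, C}
Apply modus ponens to closure:
  (no implication fires)
Final known: {A, C}
New propositions: {(none)}
Count = 0

0


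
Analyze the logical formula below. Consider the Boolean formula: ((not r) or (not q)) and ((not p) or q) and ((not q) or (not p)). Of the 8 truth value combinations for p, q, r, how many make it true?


Evaluate all 8 assignments for p, q, r:
p=0, q=0, r=0: 1
p=0, q=0, r=1: 1
p=0, q=1, r=0: 1
p=0, q=1, r=1: 0
p=1, q=0, r=0: 0
p=1, q=0, r=1: 0
p=1, q=1, r=0: 0
p=1, q=1, r=1: 0
Satisfying count = 3

3


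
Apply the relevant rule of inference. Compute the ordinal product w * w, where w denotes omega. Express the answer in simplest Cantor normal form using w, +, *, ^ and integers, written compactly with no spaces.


Compute w * w.
Ordinal * is associative and left-distributive over +, but NOT commutative; for finite n>1, n*w = w but w*n stays w*n.
w * w = w^2 by definition.
Result = w^2

w^2


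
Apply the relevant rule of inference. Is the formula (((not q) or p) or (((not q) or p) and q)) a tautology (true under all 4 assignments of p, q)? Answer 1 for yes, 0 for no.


Check all 4 assignments:
p=0, q=0: 1
p=0, q=1: 0
p=1, q=0: 1
p=1, q=1: 1
Satisfying count = 3/4.
Tautology iff count = 4: no.

0


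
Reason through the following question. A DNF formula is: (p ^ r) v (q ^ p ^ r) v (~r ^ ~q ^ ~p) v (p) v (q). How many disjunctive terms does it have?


A DNF formula is a disjunction of terms (conjunctions).
Terms are separated by v.
Counting the disjuncts: 5 terms.

5


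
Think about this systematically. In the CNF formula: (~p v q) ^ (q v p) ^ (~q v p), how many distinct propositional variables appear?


Identify each variable that appears in the formula.
Variables found: p, q
Count = 2

2


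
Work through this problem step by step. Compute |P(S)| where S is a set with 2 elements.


The power set of a set with n elements has 2^n elements.
|P(S)| = 2^2 = 4

4


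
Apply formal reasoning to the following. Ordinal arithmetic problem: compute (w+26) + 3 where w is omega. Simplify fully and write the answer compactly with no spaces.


Compute (w+26) + 3.
Ordinal + is associative but NOT commutative; for finite n>0, n + w = w but w + n stays w+n.
By associativity: (w+26) + 3 = w + (26+3) = w+29.
Result = w+29

w+29


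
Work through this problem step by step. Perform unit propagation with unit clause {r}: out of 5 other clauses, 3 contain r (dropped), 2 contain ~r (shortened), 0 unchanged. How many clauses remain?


Satisfied (removed): 3
Shortened (remain): 2
Unchanged (remain): 0
Remaining = 2 + 0 = 2

2


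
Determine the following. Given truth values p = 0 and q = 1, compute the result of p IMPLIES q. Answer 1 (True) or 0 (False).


p = 0, q = 1
Operation: p IMPLIES q
Evaluate: 0 IMPLIES 1 = 1

1


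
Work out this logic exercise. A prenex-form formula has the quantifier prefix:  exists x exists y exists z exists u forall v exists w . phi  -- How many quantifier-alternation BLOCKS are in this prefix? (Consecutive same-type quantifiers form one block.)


Quantifier-type sequence: E E E E A E  (A=forall, E=exists)
Group into maximal same-type runs:
  Ex4 | Ax1 | Ex1
Number of blocks = 3

3


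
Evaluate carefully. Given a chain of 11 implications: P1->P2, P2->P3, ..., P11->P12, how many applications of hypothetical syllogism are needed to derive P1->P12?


With 11 implications in a chain connecting 12 propositions:
P1->P2, P2->P3, ..., P11->P12
Steps needed = (number of implications) - 1 = 11 - 1 = 10

10


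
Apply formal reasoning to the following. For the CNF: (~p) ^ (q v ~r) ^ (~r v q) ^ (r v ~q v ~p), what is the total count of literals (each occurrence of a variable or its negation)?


Counting literals in each clause:
Clause 1: 1 literal(s)
Clause 2: 2 literal(s)
Clause 3: 2 literal(s)
Clause 4: 3 literal(s)
Total = 8

8


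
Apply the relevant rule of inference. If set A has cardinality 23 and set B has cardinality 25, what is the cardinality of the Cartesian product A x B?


The Cartesian product A x B contains all ordered pairs (a, b).
|A x B| = |A| * |B| = 23 * 25 = 575

575


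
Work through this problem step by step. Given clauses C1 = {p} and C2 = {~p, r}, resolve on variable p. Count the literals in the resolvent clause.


Remove p from C1 and ~p from C2.
C1 remainder: {}
C2 remainder: {r}
Union (resolvent): {r}
Resolvent has 1 literal(s).

1


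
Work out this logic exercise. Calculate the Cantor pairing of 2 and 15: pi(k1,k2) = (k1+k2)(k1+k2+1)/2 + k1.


k1 + k2 = 17
(k1+k2)(k1+k2+1)/2 = 17 * 18 / 2 = 153
pi = 153 + 2 = 155

155


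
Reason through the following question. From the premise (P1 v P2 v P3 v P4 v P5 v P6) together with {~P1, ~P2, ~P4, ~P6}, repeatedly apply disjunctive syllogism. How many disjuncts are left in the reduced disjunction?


Original disjuncts (6): P1, P2, P3, P4, P5, P6
Negated (eliminate): ~P1, ~P2, ~P4, ~P6
Remaining disjuncts: P3, P5
Count = 6 - 4 = 2

2


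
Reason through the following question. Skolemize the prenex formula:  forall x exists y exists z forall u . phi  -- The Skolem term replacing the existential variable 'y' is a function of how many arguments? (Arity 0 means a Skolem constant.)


Quantifier prefix: forall x exists y exists z forall u
'y' is existentially quantified at position 2.
Universal variables preceding it: x
Skolem function arity = 1

1


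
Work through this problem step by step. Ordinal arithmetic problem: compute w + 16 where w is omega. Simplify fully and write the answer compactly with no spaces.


Compute w + 16.
Ordinal + is associative but NOT commutative; for finite n>0, n + w = w but w + n stays w+n.
w + 16 is already in normal form (a successor ordinal beyond w).
Result = w+16

w+16


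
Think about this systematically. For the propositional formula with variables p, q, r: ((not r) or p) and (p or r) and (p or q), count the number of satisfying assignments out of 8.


Evaluate all 8 assignments for p, q, r:
p=0, q=0, r=0: 0
p=0, q=0, r=1: 0
p=0, q=1, r=0: 0
p=0, q=1, r=1: 0
p=1, q=0, r=0: 1
p=1, q=0, r=1: 1
p=1, q=1, r=0: 1
p=1, q=1, r=1: 1
Satisfying count = 4

4


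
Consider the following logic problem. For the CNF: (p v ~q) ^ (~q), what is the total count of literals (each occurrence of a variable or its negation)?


Counting literals in each clause:
Clause 1: 2 literal(s)
Clause 2: 1 literal(s)
Total = 3

3


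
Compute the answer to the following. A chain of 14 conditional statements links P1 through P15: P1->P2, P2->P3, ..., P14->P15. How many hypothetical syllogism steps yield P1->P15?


With 14 implications in a chain connecting 15 propositions:
P1->P2, P2->P3, ..., P14->P15
Steps needed = (number of implications) - 1 = 14 - 1 = 13

13


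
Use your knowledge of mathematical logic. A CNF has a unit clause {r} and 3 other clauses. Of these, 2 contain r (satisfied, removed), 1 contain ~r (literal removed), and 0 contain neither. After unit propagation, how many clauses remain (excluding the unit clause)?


Satisfied (removed): 2
Shortened (remain): 1
Unchanged (remain): 0
Remaining = 1 + 0 = 1

1


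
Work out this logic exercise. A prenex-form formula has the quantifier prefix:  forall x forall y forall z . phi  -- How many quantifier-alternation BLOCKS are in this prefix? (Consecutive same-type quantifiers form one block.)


Quantifier-type sequence: A A A  (A=forall, E=exists)
Group into maximal same-type runs:
  Ax3
Number of blocks = 1

1


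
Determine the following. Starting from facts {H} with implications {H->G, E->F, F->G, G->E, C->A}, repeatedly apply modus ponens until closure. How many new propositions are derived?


Initial facts: {H}
Apply modus ponens to closure:
  H and H->G  =>  G
  G and G->E  =>  E
  E and E->F  =>  F
Final known: {E, F, G, H}
New propositions: {E, F, G}
Count = 3

3


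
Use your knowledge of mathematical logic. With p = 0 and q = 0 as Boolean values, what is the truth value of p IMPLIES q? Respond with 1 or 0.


p = 0, q = 0
Operation: p IMPLIES q
Evaluate: 0 IMPLIES 0 = 1

1


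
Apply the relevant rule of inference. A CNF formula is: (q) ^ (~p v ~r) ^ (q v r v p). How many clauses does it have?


A CNF formula is a conjunction of clauses.
Clauses are separated by ^.
Counting the conjuncts: 3 clauses.

3


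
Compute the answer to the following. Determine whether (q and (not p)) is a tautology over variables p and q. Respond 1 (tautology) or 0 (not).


Check all 4 assignments:
p=0, q=0: 0
p=0, q=1: 1
p=1, q=0: 0
p=1, q=1: 0
Satisfying count = 1/4.
Tautology iff count = 4: no.

0


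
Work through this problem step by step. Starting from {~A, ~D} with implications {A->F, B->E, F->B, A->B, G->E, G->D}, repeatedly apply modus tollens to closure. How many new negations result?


Initial negated facts: {~A, ~D}
Apply modus tollens to closure:
  ~D and G->D  =>  ~G
Final negated: {~A, ~D, ~G}
New negations: {~G}
Count = 1

1


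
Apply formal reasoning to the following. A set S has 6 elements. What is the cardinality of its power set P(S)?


The power set of a set with n elements has 2^n elements.
|P(S)| = 2^6 = 64

64


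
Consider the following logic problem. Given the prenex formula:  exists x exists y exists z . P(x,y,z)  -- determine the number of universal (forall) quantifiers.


Quantifier prefix: exists x exists y exists z
Mark each quantifier type:
  E E E
Universal count = 0, Existential count = 3
Asked for universal (forall) quantifiers: 0

0


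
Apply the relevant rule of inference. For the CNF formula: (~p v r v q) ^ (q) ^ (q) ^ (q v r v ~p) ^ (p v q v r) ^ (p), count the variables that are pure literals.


Check each variable for pure literal status:
p: mixed (not pure)
q: pure positive
r: pure positive
Pure literal count = 2

2


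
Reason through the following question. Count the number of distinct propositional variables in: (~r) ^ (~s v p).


Identify each variable that appears in the formula.
Variables found: p, r, s
Count = 3

3


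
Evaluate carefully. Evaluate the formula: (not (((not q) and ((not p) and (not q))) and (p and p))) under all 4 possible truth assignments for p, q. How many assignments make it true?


Check all 4 assignments:
p=0, q=0: 1
p=0, q=1: 1
p=1, q=0: 1
p=1, q=1: 1
Count of True = 4

4


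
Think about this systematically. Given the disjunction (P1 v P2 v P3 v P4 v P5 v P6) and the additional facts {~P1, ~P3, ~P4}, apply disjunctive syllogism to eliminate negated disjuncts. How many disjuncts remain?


Original disjuncts (6): P1, P2, P3, P4, P5, P6
Negated (eliminate): ~P1, ~P3, ~P4
Remaining disjuncts: P2, P5, P6
Count = 6 - 3 = 3

3


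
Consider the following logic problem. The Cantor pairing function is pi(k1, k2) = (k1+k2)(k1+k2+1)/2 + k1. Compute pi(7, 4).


k1 + k2 = 11
(k1+k2)(k1+k2+1)/2 = 11 * 12 / 2 = 66
pi = 66 + 7 = 73

73


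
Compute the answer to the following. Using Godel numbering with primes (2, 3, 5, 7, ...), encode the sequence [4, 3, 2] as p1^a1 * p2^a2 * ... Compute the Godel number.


Encode each element as an exponent of the corresponding prime:
  2^4 = 16
  3^3 = 27
  5^2 = 25
Product = 16 * 27 * 25 = 10800

10800


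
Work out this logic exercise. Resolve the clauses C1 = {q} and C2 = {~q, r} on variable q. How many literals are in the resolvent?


Remove q from C1 and ~q from C2.
C1 remainder: {}
C2 remainder: {r}
Union (resolvent): {r}
Resolvent has 1 literal(s).

1


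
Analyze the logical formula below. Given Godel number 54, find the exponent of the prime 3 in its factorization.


Factorize 54 by dividing by 3 repeatedly.
Division steps: 3 divides 54 exactly 3 time(s).
Exponent of 3 = 3

3


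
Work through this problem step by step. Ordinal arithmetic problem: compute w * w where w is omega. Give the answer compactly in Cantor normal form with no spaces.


Compute w * w.
Ordinal * is associative and left-distributive over +, but NOT commutative; for finite n>1, n*w = w but w*n stays w*n.
w * w = w^2 by definition.
Result = w^2

w^2


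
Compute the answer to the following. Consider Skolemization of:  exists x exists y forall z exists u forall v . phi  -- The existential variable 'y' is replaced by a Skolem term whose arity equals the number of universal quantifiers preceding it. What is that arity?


Quantifier prefix: exists x exists y forall z exists u forall v
'y' is existentially quantified at position 2.
No universal quantifiers precede it.
Skolem function arity = 0 (a Skolem constant)

0


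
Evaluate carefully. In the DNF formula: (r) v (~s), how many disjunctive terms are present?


A DNF formula is a disjunction of terms (conjunctions).
Terms are separated by v.
Counting the disjuncts: 2 terms.

2


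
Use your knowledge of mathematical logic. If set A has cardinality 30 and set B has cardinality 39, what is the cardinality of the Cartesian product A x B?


The Cartesian product A x B contains all ordered pairs (a, b).
|A x B| = |A| * |B| = 30 * 39 = 1170

1170


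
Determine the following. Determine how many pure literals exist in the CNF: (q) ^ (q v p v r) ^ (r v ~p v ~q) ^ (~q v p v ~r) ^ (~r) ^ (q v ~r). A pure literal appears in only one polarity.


Check each variable for pure literal status:
p: mixed (not pure)
q: mixed (not pure)
r: mixed (not pure)
Pure literal count = 0

0


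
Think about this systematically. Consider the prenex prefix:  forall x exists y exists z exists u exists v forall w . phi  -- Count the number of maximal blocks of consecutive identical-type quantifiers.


Quantifier-type sequence: A E E E E A  (A=forall, E=exists)
Group into maximal same-type runs:
  Ax1 | Ex4 | Ax1
Number of blocks = 3

3


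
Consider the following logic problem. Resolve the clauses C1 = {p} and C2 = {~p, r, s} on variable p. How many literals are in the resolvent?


Remove p from C1 and ~p from C2.
C1 remainder: {}
C2 remainder: {r, s}
Union (resolvent): {r, s}
Resolvent has 2 literal(s).

2


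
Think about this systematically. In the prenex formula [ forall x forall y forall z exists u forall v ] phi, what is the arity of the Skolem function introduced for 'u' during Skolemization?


Quantifier prefix: forall x forall y forall z exists u forall v
'u' is existentially quantified at position 4.
Universal variables preceding it: x, y, z
Skolem function arity = 3

3


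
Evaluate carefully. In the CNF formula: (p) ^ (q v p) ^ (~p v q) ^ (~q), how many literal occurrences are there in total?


Counting literals in each clause:
Clause 1: 1 literal(s)
Clause 2: 2 literal(s)
Clause 3: 2 literal(s)
Clause 4: 1 literal(s)
Total = 6

6


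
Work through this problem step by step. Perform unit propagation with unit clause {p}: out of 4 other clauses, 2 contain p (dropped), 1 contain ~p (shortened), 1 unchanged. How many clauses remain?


Satisfied (removed): 2
Shortened (remain): 1
Unchanged (remain): 1
Remaining = 1 + 1 = 2

2


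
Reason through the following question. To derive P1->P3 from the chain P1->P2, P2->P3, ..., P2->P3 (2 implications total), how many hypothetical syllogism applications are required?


With 2 implications in a chain connecting 3 propositions:
P1->P2, P2->P3, ..., P2->P3
Steps needed = (number of implications) - 1 = 2 - 1 = 1

1


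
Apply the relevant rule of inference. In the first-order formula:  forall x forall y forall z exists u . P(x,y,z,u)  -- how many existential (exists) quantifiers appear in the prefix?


Quantifier prefix: forall x forall y forall z exists u
Mark each quantifier type:
  U U U E
Universal count = 3, Existential count = 1
Asked for existential (exists) quantifiers: 1

1


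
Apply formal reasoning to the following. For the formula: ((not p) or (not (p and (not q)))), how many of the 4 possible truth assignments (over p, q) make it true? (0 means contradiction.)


Check all 4 assignments:
p=0, q=0: 1
p=0, q=1: 1
p=1, q=0: 0
p=1, q=1: 1
Count of True = 3

3


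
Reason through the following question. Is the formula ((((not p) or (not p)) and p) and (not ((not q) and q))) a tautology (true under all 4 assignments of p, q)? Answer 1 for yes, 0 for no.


Check all 4 assignments:
p=0, q=0: 0
p=0, q=1: 0
p=1, q=0: 0
p=1, q=1: 0
Satisfying count = 0/4.
Tautology iff count = 4: no.

0


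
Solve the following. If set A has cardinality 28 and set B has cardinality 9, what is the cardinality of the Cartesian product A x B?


The Cartesian product A x B contains all ordered pairs (a, b).
|A x B| = |A| * |B| = 28 * 9 = 252

252


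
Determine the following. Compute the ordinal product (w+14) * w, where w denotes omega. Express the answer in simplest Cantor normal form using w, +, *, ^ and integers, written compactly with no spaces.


Compute (w+14) * w.
Ordinal * is associative and left-distributive over +, but NOT commutative; for finite n>1, n*w = w but w*n stays w*n.
(w+14) * w = sup{(w+14)*k : k<w} = sup{w*k+14} = w^2 (the +14 tail is absorbed in the limit).
Result = w^2

w^2


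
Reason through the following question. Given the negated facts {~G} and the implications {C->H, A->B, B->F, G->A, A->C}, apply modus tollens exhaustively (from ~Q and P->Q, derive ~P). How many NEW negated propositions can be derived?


Initial negated facts: {~G}
Apply modus tollens to closure:
  (no implication fires)
Final negated: {~G}
New negations: {(none)}
Count = 0

0


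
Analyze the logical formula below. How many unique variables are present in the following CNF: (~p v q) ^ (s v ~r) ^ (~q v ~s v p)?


Identify each variable that appears in the formula.
Variables found: p, q, r, s
Count = 4

4


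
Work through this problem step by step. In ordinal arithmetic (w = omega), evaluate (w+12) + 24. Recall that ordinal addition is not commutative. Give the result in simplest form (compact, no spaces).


Compute (w+12) + 24.
Ordinal + is associative but NOT commutative; for finite n>0, n + w = w but w + n stays w+n.
By associativity: (w+12) + 24 = w + (12+24) = w+36.
Result = w+36

w+36


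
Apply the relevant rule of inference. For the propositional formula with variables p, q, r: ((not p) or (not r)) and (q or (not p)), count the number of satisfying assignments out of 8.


Evaluate all 8 assignments for p, q, r:
p=0, q=0, r=0: 1
p=0, q=0, r=1: 1
p=0, q=1, r=0: 1
p=0, q=1, r=1: 1
p=1, q=0, r=0: 0
p=1, q=0, r=1: 0
p=1, q=1, r=0: 1
p=1, q=1, r=1: 0
Satisfying count = 5

5


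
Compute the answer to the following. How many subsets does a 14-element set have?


The power set of a set with n elements has 2^n elements.
|P(S)| = 2^14 = 16384

16384


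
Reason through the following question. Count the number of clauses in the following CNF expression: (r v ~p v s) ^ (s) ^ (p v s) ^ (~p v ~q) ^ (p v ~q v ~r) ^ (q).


A CNF formula is a conjunction of clauses.
Clauses are separated by ^.
Counting the conjuncts: 6 clauses.

6


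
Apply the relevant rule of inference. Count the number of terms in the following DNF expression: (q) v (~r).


A DNF formula is a disjunction of terms (conjunctions).
Terms are separated by v.
Counting the disjuncts: 2 terms.

2


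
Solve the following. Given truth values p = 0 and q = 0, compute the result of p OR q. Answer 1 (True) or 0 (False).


p = 0, q = 0
Operation: p OR q
Evaluate: 0 OR 0 = 0

0


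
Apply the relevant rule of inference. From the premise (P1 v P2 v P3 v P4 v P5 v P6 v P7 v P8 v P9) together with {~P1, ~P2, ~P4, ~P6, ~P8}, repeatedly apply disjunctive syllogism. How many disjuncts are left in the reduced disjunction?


Original disjuncts (9): P1, P2, P3, P4, P5, P6, P7, P8, P9
Negated (eliminate): ~P1, ~P2, ~P4, ~P6, ~P8
Remaining disjuncts: P3, P5, P7, P9
Count = 9 - 5 = 4

4


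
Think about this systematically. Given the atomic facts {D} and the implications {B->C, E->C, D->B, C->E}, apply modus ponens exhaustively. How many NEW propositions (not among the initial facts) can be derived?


Initial facts: {D}
Apply modus ponens to closure:
  D and D->B  =>  B
  B and B->C  =>  C
  C and C->E  =>  E
Final known: {B, C, D, E}
New propositions: {B, C, E}
Count = 3

3


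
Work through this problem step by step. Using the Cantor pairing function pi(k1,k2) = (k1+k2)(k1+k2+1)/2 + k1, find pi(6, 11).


k1 + k2 = 17
(k1+k2)(k1+k2+1)/2 = 17 * 18 / 2 = 153
pi = 153 + 6 = 159

159


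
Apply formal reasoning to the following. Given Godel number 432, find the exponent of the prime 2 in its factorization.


Factorize 432 by dividing by 2 repeatedly.
Division steps: 2 divides 432 exactly 4 time(s).
Exponent of 2 = 4

4


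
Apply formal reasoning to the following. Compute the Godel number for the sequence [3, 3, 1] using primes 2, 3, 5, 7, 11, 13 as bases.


Encode each element as an exponent of the corresponding prime:
  2^3 = 8
  3^3 = 27
  5^1 = 5
Product = 8 * 27 * 5 = 1080

1080


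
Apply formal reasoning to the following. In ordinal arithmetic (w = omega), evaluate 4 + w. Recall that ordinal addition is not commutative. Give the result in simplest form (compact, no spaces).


Compute 4 + w.
Ordinal + is associative but NOT commutative; for finite n>0, n + w = w but w + n stays w+n.
Any finite left addend is absorbed by w on the right: 4 + w = w.
Result = w

w


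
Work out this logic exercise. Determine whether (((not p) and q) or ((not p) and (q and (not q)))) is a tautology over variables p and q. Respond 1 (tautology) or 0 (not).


Check all 4 assignments:
p=0, q=0: 0
p=0, q=1: 1
p=1, q=0: 0
p=1, q=1: 0
Satisfying count = 1/4.
Tautology iff count = 4: no.

0


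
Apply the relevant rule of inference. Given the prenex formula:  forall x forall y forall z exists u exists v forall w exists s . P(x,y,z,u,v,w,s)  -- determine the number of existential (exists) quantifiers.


Quantifier prefix: forall x forall y forall z exists u exists v forall w exists s
Mark each quantifier type:
  U U U E E U E
Universal count = 4, Existential count = 3
Asked for existential (exists) quantifiers: 3

3


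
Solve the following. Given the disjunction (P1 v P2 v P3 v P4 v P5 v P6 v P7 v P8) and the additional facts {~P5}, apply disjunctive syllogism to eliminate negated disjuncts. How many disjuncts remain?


Original disjuncts (8): P1, P2, P3, P4, P5, P6, P7, P8
Negated (eliminate): ~P5
Remaining disjuncts: P1, P2, P3, P4, P6, P7, P8
Count = 8 - 1 = 7

7


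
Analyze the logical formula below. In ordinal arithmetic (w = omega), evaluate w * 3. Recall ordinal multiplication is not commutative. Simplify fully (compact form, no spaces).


Compute w * 3.
Ordinal * is associative and left-distributive over +, but NOT commutative; for finite n>1, n*w = w but w*n stays w*n.
w * 3 means 3 copies of w concatenated: w*3.
Result = w*3

w*3


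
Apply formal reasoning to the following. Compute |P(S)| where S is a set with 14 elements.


The power set of a set with n elements has 2^n elements.
|P(S)| = 2^14 = 16384

16384


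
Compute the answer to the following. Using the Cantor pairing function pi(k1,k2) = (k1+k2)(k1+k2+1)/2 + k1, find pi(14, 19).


k1 + k2 = 33
(k1+k2)(k1+k2+1)/2 = 33 * 34 / 2 = 561
pi = 561 + 14 = 575

575


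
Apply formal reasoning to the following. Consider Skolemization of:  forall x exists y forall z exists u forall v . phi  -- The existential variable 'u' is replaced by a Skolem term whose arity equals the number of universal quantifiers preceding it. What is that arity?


Quantifier prefix: forall x exists y forall z exists u forall v
'u' is existentially quantified at position 4.
Universal variables preceding it: x, z
Skolem function arity = 2

2


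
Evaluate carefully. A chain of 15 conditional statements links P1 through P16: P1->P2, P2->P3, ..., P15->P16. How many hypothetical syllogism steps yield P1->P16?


With 15 implications in a chain connecting 16 propositions:
P1->P2, P2->P3, ..., P15->P16
Steps needed = (number of implications) - 1 = 15 - 1 = 14

14


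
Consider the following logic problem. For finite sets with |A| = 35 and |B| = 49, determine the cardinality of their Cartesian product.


The Cartesian product A x B contains all ordered pairs (a, b).
|A x B| = |A| * |B| = 35 * 49 = 1715

1715


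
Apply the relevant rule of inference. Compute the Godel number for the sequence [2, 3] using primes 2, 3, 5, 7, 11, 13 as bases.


Encode each element as an exponent of the corresponding prime:
  2^2 = 4
  3^3 = 27
Product = 4 * 27 = 108

108


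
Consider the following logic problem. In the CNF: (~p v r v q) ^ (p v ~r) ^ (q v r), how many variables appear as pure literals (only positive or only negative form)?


Check each variable for pure literal status:
p: mixed (not pure)
q: pure positive
r: mixed (not pure)
Pure literal count = 1

1


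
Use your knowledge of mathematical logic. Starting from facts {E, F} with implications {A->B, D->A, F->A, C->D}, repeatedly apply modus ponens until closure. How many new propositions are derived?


Initial facts: {E, F}
Apply modus ponens to closure:
  F and F->A  =>  A
  A and A->B  =>  B
Final known: {A, B, E, F}
New propositions: {A, B}
Count = 2

2


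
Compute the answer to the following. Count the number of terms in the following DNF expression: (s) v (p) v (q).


A DNF formula is a disjunction of terms (conjunctions).
Terms are separated by v.
Counting the disjuncts: 3 terms.

3


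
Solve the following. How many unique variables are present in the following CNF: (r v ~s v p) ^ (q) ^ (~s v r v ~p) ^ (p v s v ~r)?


Identify each variable that appears in the formula.
Variables found: p, q, r, s
Count = 4

4


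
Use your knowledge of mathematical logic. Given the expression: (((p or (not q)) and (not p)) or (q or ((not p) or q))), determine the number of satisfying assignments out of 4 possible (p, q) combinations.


Check all 4 assignments:
p=0, q=0: 1
p=0, q=1: 1
p=1, q=0: 0
p=1, q=1: 1
Count of True = 3

3


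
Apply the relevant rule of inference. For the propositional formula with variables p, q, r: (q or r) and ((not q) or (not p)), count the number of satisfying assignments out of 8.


Evaluate all 8 assignments for p, q, r:
p=0, q=0, r=0: 0
p=0, q=0, r=1: 1
p=0, q=1, r=0: 1
p=0, q=1, r=1: 1
p=1, q=0, r=0: 0
p=1, q=0, r=1: 1
p=1, q=1, r=0: 0
p=1, q=1, r=1: 0
Satisfying count = 4

4


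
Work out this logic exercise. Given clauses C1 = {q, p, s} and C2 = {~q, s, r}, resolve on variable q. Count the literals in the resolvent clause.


Remove q from C1 and ~q from C2.
C1 remainder: {p, s}
C2 remainder: {s, r}
Union (resolvent): {p, r, s}
Resolvent has 3 literal(s).

3


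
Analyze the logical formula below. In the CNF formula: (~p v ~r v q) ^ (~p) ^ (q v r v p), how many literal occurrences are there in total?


Counting literals in each clause:
Clause 1: 3 literal(s)
Clause 2: 1 literal(s)
Clause 3: 3 literal(s)
Total = 7

7


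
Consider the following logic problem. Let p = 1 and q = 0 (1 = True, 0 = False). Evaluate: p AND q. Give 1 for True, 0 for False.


p = 1, q = 0
Operation: p AND q
Evaluate: 1 AND 0 = 0

0


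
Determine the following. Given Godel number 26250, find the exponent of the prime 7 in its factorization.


Factorize 26250 by dividing by 7 repeatedly.
Division steps: 7 divides 26250 exactly 1 time(s).
Exponent of 7 = 1

1


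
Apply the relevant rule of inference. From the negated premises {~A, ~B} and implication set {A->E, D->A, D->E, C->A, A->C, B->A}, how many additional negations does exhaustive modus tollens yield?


Initial negated facts: {~A, ~B}
Apply modus tollens to closure:
  ~A and D->A  =>  ~D
  ~A and C->A  =>  ~C
Final negated: {~A, ~B, ~C, ~D}
New negations: {~C, ~D}
Count = 2

2


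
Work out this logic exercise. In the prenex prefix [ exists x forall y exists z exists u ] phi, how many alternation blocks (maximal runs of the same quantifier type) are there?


Quantifier-type sequence: E A E E  (A=forall, E=exists)
Group into maximal same-type runs:
  Ex1 | Ax1 | Ex2
Number of blocks = 3

3


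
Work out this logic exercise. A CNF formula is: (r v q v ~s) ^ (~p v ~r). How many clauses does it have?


A CNF formula is a conjunction of clauses.
Clauses are separated by ^.
Counting the conjuncts: 2 clauses.

2


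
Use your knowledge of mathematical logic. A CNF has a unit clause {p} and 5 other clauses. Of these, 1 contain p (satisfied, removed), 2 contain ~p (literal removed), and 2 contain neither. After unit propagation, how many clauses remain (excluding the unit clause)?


Satisfied (removed): 1
Shortened (remain): 2
Unchanged (remain): 2
Remaining = 2 + 2 = 4

4


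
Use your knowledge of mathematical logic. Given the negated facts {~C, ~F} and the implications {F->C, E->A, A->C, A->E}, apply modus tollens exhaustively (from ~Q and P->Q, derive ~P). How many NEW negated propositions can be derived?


Initial negated facts: {~C, ~F}
Apply modus tollens to closure:
  ~C and A->C  =>  ~A
  ~A and E->A  =>  ~E
Final negated: {~A, ~C, ~E, ~F}
New negations: {~A, ~E}
Count = 2

2


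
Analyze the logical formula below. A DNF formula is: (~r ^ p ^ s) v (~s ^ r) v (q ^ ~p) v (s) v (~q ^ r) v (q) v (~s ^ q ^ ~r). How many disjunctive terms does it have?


A DNF formula is a disjunction of terms (conjunctions).
Terms are separated by v.
Counting the disjuncts: 7 terms.

7


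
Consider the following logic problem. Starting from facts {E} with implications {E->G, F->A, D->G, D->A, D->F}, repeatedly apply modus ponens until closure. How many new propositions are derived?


Initial facts: {E}
Apply modus ponens to closure:
  E and E->G  =>  G
Final known: {E, G}
New propositions: {G}
Count = 1

1


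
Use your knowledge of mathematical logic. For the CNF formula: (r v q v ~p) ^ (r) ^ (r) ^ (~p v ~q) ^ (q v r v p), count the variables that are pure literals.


Check each variable for pure literal status:
p: mixed (not pure)
q: mixed (not pure)
r: pure positive
Pure literal count = 1

1
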